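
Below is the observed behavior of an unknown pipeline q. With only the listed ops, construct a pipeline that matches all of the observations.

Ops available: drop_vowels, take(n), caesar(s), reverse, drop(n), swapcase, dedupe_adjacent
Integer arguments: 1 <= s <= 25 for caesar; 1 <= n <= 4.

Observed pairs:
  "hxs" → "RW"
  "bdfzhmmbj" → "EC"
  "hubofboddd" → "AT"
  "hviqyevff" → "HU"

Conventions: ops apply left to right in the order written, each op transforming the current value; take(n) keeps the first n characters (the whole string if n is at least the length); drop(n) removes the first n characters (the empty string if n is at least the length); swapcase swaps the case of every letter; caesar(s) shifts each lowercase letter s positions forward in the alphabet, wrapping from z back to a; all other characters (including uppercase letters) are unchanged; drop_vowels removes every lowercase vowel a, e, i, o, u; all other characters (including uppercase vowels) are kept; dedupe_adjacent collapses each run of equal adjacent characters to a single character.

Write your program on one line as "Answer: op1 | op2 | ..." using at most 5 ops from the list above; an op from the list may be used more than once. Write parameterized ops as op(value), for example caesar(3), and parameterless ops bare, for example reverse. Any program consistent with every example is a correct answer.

take(3) | caesar(25) | reverse | swapcase | take(2)

Check, running the answer program on each example:
  "hxs" -> "hxs" -> "gwr" -> "rwg" -> "RWG" -> "RW"
  "bdfzhmmbj" -> "bdf" -> "ace" -> "eca" -> "ECA" -> "EC"
  "hubofboddd" -> "hub" -> "gta" -> "atg" -> "ATG" -> "AT"
  "hviqyevff" -> "hvi" -> "guh" -> "hug" -> "HUG" -> "HU"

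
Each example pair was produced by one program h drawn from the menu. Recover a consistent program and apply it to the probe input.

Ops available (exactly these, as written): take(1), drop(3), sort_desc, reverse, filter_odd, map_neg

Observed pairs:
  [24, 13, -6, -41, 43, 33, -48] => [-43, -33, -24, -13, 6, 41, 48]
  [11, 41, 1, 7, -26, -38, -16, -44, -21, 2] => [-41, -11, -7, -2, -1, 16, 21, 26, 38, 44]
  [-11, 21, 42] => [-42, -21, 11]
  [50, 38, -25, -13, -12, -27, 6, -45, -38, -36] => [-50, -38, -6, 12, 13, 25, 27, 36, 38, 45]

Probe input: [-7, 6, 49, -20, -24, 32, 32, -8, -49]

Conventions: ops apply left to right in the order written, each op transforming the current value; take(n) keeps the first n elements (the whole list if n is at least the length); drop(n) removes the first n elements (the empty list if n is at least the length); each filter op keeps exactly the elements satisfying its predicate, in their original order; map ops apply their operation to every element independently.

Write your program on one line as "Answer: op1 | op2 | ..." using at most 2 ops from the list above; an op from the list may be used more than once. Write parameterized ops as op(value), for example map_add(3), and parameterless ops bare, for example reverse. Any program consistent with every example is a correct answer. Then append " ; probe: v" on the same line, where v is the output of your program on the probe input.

sort_desc | map_neg ; probe: [-49, -32, -32, -6, 7, 8, 20, 24, 49]

Check, running the answer program on each example:
  [24, 13, -6, -41, 43, 33, -48] -> [43, 33, 24, 13, -6, -41, -48] -> [-43, -33, -24, -13, 6, 41, 48]
  [11, 41, 1, 7, -26, -38, -16, -44, -21, 2] -> [41, 11, 7, 2, 1, -16, -21, -26, -38, -44] -> [-41, -11, -7, -2, -1, 16, 21, 26, 38, 44]
  [-11, 21, 42] -> [42, 21, -11] -> [-42, -21, 11]
  [50, 38, -25, -13, -12, -27, 6, -45, -38, -36] -> [50, 38, 6, -12, -13, -25, -27, -36, -38, -45] -> [-50, -38, -6, 12, 13, 25, 27, 36, 38, 45]
  probe: [-7, 6, 49, -20, -24, 32, 32, -8, -49] -> [49, 32, 32, 6, -7, -8, -20, -24, -49] -> [-49, -32, -32, -6, 7, 8, 20, 24, 49]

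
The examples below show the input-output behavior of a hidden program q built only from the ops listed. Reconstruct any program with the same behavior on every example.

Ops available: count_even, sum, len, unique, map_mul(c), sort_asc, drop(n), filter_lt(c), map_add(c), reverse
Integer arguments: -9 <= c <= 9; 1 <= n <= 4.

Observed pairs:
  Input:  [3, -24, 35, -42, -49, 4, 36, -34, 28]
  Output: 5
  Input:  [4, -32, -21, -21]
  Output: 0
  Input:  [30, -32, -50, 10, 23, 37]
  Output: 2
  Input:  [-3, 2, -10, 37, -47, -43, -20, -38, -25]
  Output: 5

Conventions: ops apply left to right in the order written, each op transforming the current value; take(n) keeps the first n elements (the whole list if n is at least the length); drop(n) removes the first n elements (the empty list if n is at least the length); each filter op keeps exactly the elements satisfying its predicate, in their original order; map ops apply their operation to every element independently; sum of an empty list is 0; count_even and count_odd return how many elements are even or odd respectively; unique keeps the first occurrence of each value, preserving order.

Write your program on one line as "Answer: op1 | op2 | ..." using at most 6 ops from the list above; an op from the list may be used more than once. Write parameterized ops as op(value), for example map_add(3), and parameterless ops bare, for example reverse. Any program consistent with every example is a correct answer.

map_add(-9) | unique | map_mul(5) | sort_asc | drop(4) | len

Check, running the answer program on each example:
  [3, -24, 35, -42, -49, 4, 36, -34, 28] -> [-6, -33, 26, -51, -58, -5, 27, -43, 19] -> [-6, -33, 26, -51, -58, -5, 27, -43, 19] -> [-30, -165, 130, -255, -290, -25, 135, -215, 95] -> [-290, -255, -215, -165, -30, -25, 95, 130, 135] -> [-30, -25, 95, 130, 135] -> 5
  [4, -32, -21, -21] -> [-5, -41, -30, -30] -> [-5, -41, -30] -> [-25, -205, -150] -> [-205, -150, -25] -> [] -> 0
  [30, -32, -50, 10, 23, 37] -> [21, -41, -59, 1, 14, 28] -> [21, -41, -59, 1, 14, 28] -> [105, -205, -295, 5, 70, 140] -> [-295, -205, 5, 70, 105, 140] -> [105, 140] -> 2
  [-3, 2, -10, 37, -47, -43, -20, -38, -25] -> [-12, -7, -19, 28, -56, -52, -29, -47, -34] -> [-12, -7, -19, 28, -56, -52, -29, -47, -34] -> [-60, -35, -95, 140, -280, -260, -145, -235, -170] -> [-280, -260, -235, -170, -145, -95, -60, -35, 140] -> [-145, -95, -60, -35, 140] -> 5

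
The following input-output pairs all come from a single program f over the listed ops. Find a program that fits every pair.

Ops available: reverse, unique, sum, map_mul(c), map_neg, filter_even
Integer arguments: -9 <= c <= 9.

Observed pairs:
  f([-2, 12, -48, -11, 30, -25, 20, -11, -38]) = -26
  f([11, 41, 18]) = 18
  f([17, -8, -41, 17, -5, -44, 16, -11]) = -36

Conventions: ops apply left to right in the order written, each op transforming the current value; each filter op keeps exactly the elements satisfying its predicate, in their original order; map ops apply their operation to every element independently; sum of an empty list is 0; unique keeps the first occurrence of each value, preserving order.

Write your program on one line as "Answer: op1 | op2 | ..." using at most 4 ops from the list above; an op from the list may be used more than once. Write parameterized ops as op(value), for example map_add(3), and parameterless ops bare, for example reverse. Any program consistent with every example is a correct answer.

map_neg | filter_even | map_neg | sum

Check, running the answer program on each example:
  [-2, 12, -48, -11, 30, -25, 20, -11, -38] -> [2, -12, 48, 11, -30, 25, -20, 11, 38] -> [2, -12, 48, -30, -20, 38] -> [-2, 12, -48, 30, 20, -38] -> -26
  [11, 41, 18] -> [-11, -41, -18] -> [-18] -> [18] -> 18
  [17, -8, -41, 17, -5, -44, 16, -11] -> [-17, 8, 41, -17, 5, 44, -16, 11] -> [8, 44, -16] -> [-8, -44, 16] -> -36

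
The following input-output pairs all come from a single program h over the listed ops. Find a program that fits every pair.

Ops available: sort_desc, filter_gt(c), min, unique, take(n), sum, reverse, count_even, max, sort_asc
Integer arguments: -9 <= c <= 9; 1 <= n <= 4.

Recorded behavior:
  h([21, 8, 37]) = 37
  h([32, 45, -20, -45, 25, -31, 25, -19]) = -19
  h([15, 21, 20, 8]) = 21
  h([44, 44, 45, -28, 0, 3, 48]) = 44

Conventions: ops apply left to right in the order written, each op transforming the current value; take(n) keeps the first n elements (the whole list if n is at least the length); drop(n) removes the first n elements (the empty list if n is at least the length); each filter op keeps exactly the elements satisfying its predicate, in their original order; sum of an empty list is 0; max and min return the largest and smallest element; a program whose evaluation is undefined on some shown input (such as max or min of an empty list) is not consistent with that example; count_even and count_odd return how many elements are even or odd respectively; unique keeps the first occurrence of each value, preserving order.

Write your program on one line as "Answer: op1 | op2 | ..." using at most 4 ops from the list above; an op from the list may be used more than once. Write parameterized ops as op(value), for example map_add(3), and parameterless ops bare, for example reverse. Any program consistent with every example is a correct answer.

sort_asc | take(4) | max

Check, running the answer program on each example:
  [21, 8, 37] -> [8, 21, 37] -> [8, 21, 37] -> 37
  [32, 45, -20, -45, 25, -31, 25, -19] -> [-45, -31, -20, -19, 25, 25, 32, 45] -> [-45, -31, -20, -19] -> -19
  [15, 21, 20, 8] -> [8, 15, 20, 21] -> [8, 15, 20, 21] -> 21
  [44, 44, 45, -28, 0, 3, 48] -> [-28, 0, 3, 44, 44, 45, 48] -> [-28, 0, 3, 44] -> 44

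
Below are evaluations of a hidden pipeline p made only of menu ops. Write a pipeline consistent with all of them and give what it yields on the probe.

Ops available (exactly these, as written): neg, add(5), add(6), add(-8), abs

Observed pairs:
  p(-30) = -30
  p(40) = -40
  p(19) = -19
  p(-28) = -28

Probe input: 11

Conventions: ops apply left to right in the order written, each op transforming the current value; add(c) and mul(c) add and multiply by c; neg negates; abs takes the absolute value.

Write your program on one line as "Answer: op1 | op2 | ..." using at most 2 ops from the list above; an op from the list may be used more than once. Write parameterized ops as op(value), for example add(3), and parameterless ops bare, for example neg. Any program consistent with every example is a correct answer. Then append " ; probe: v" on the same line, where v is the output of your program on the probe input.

abs | neg ; probe: -11

Check, running the answer program on each example:
  -30 -> 30 -> -30
  40 -> 40 -> -40
  19 -> 19 -> -19
  -28 -> 28 -> -28
  probe: 11 -> 11 -> -11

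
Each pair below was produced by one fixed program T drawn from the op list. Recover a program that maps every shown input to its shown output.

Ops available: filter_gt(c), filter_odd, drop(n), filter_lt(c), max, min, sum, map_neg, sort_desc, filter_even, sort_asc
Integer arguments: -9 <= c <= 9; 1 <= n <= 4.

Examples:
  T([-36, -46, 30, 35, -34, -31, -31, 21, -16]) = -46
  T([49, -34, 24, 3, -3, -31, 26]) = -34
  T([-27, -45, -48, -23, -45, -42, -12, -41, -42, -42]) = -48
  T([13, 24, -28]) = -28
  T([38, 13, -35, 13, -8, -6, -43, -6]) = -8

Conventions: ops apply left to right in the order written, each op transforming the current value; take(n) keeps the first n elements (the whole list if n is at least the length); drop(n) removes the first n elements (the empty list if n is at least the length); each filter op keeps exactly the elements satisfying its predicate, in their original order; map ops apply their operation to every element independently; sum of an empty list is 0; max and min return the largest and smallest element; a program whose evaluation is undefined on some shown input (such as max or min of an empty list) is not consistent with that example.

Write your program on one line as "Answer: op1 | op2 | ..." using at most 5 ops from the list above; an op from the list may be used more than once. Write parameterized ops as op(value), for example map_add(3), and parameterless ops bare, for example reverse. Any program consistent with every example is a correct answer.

filter_even | filter_lt(5) | sort_asc | min

Check, running the answer program on each example:
  [-36, -46, 30, 35, -34, -31, -31, 21, -16] -> [-36, -46, 30, -34, -16] -> [-36, -46, -34, -16] -> [-46, -36, -34, -16] -> -46
  [49, -34, 24, 3, -3, -31, 26] -> [-34, 24, 26] -> [-34] -> [-34] -> -34
  [-27, -45, -48, -23, -45, -42, -12, -41, -42, -42] -> [-48, -42, -12, -42, -42] -> [-48, -42, -12, -42, -42] -> [-48, -42, -42, -42, -12] -> -48
  [13, 24, -28] -> [24, -28] -> [-28] -> [-28] -> -28
  [38, 13, -35, 13, -8, -6, -43, -6] -> [38, -8, -6, -6] -> [-8, -6, -6] -> [-8, -6, -6] -> -8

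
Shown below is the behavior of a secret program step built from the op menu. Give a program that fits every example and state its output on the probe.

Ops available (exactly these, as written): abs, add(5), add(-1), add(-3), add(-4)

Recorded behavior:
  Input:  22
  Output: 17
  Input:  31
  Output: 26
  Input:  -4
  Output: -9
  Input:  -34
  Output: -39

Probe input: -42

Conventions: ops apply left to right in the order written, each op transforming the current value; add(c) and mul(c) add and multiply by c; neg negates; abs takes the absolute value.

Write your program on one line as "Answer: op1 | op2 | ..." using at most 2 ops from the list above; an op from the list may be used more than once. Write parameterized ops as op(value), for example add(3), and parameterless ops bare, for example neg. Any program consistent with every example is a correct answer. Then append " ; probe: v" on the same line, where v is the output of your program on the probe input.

add(-4) | add(-1) ; probe: -47

Check, running the answer program on each example:
  22 -> 18 -> 17
  31 -> 27 -> 26
  -4 -> -8 -> -9
  -34 -> -38 -> -39
  probe: -42 -> -46 -> -47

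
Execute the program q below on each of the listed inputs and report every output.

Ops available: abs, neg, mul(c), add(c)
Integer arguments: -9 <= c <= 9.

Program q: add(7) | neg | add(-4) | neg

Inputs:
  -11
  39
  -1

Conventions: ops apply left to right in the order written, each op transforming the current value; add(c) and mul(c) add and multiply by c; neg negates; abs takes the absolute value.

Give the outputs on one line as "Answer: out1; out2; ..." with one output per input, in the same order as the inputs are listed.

0; 50; 10

Execution, op by op:
  -11 -> -4 -> 4 -> 0 -> 0
  39 -> 46 -> -46 -> -50 -> 50
  -1 -> 6 -> -6 -> -10 -> 10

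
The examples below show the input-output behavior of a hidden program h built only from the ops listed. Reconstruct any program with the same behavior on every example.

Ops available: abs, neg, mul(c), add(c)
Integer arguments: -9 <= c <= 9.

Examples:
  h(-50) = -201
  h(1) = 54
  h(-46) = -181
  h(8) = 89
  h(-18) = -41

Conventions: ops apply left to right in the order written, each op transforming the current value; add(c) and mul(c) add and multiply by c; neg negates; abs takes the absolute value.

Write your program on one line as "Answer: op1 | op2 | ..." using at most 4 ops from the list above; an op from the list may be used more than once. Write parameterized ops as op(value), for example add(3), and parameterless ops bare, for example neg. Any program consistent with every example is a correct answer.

add(8) | neg | mul(-5) | add(9)

Check, running the answer program on each example:
  -50 -> -42 -> 42 -> -210 -> -201
  1 -> 9 -> -9 -> 45 -> 54
  -46 -> -38 -> 38 -> -190 -> -181
  8 -> 16 -> -16 -> 80 -> 89
  -18 -> -10 -> 10 -> -50 -> -41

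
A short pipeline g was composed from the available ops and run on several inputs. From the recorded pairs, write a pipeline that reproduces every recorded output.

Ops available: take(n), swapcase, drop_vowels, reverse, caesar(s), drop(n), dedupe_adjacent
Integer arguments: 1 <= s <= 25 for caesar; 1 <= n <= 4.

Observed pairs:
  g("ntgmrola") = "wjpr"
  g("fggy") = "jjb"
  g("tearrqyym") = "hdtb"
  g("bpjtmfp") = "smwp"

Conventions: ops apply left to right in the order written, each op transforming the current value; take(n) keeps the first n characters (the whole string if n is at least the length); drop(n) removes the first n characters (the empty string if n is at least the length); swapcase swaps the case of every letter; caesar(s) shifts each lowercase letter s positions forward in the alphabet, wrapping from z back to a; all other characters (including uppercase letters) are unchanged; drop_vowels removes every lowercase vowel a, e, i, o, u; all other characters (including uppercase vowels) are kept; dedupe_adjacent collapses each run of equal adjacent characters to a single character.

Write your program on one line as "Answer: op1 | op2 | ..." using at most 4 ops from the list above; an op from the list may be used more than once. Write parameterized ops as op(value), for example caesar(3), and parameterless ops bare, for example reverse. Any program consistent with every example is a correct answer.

caesar(3) | drop(1) | drop_vowels | take(4)

Check, running the answer program on each example:
  "ntgmrola" -> "qwjpurod" -> "wjpurod" -> "wjprd" -> "wjpr"
  "fggy" -> "ijjb" -> "jjb" -> "jjb" -> "jjb"
  "tearrqyym" -> "whduutbbp" -> "hduutbbp" -> "hdtbbp" -> "hdtb"
  "bpjtmfp" -> "esmwpis" -> "smwpis" -> "smwps" -> "smwp"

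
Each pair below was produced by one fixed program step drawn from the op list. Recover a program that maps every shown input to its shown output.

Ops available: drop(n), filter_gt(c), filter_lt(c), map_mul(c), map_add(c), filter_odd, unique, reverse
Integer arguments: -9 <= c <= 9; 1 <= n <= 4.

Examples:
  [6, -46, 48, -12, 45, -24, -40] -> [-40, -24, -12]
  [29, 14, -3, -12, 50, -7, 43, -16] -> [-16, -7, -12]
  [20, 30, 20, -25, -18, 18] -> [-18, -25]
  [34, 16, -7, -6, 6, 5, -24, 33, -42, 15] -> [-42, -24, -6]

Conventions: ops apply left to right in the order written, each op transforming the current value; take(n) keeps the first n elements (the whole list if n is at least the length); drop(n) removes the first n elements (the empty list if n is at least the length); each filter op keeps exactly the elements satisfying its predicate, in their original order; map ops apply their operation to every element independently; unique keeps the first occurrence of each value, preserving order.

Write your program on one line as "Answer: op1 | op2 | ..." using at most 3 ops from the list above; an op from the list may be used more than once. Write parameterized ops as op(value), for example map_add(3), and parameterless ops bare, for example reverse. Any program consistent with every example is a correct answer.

drop(3) | reverse | filter_lt(0)

Check, running the answer program on each example:
  [6, -46, 48, -12, 45, -24, -40] -> [-12, 45, -24, -40] -> [-40, -24, 45, -12] -> [-40, -24, -12]
  [29, 14, -3, -12, 50, -7, 43, -16] -> [-12, 50, -7, 43, -16] -> [-16, 43, -7, 50, -12] -> [-16, -7, -12]
  [20, 30, 20, -25, -18, 18] -> [-25, -18, 18] -> [18, -18, -25] -> [-18, -25]
  [34, 16, -7, -6, 6, 5, -24, 33, -42, 15] -> [-6, 6, 5, -24, 33, -42, 15] -> [15, -42, 33, -24, 5, 6, -6] -> [-42, -24, -6]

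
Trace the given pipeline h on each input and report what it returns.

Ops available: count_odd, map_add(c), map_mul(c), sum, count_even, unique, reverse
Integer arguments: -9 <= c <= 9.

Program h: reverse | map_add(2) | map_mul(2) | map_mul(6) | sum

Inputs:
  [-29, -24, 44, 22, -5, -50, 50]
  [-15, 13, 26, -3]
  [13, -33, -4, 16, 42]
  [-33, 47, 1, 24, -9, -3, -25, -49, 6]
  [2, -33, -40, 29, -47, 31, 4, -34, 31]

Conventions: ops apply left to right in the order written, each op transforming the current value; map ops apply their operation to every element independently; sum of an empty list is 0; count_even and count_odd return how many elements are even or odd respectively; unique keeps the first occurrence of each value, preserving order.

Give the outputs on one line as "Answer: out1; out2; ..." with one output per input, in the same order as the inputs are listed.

264; 348; 528; -276; -468

Execution, op by op:
  [-29, -24, 44, 22, -5, -50, 50] -> [50, -50, -5, 22, 44, -24, -29] -> [52, -48, -3, 24, 46, -22, -27] -> [104, -96, -6, 48, 92, -44, -54] -> [624, -576, -36, 288, 552, -264, -324] -> 264
  [-15, 13, 26, -3] -> [-3, 26, 13, -15] -> [-1, 28, 15, -13] -> [-2, 56, 30, -26] -> [-12, 336, 180, -156] -> 348
  [13, -33, -4, 16, 42] -> [42, 16, -4, -33, 13] -> [44, 18, -2, -31, 15] -> [88, 36, -4, -62, 30] -> [528, 216, -24, -372, 180] -> 528
  [-33, 47, 1, 24, -9, -3, -25, -49, 6] -> [6, -49, -25, -3, -9, 24, 1, 47, -33] -> [8, -47, -23, -1, -7, 26, 3, 49, -31] -> [16, -94, -46, -2, -14, 52, 6, 98, -62] -> [96, -564, -276, -12, -84, 312, 36, 588, -372] -> -276
  [2, -33, -40, 29, -47, 31, 4, -34, 31] -> [31, -34, 4, 31, -47, 29, -40, -33, 2] -> [33, -32, 6, 33, -45, 31, -38, -31, 4] -> [66, -64, 12, 66, -90, 62, -76, -62, 8] -> [396, -384, 72, 396, -540, 372, -456, -372, 48] -> -468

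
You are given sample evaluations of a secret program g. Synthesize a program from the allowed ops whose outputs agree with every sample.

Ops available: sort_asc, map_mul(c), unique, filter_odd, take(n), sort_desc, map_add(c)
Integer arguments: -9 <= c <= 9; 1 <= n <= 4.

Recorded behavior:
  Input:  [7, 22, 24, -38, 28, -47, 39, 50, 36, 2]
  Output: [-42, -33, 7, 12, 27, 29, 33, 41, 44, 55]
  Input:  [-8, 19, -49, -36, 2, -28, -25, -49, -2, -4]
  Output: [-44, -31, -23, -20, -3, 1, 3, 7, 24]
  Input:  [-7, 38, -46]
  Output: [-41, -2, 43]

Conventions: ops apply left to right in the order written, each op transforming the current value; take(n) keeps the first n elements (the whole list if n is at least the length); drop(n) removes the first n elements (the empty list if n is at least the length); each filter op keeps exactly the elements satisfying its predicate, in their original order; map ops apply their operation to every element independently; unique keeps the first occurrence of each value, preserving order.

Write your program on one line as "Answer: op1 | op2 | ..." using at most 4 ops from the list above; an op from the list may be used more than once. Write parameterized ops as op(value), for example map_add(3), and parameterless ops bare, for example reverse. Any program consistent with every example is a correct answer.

sort_asc | unique | map_add(5)

Check, running the answer program on each example:
  [7, 22, 24, -38, 28, -47, 39, 50, 36, 2] -> [-47, -38, 2, 7, 22, 24, 28, 36, 39, 50] -> [-47, -38, 2, 7, 22, 24, 28, 36, 39, 50] -> [-42, -33, 7, 12, 27, 29, 33, 41, 44, 55]
  [-8, 19, -49, -36, 2, -28, -25, -49, -2, -4] -> [-49, -49, -36, -28, -25, -8, -4, -2, 2, 19] -> [-49, -36, -28, -25, -8, -4, -2, 2, 19] -> [-44, -31, -23, -20, -3, 1, 3, 7, 24]
  [-7, 38, -46] -> [-46, -7, 38] -> [-46, -7, 38] -> [-41, -2, 43]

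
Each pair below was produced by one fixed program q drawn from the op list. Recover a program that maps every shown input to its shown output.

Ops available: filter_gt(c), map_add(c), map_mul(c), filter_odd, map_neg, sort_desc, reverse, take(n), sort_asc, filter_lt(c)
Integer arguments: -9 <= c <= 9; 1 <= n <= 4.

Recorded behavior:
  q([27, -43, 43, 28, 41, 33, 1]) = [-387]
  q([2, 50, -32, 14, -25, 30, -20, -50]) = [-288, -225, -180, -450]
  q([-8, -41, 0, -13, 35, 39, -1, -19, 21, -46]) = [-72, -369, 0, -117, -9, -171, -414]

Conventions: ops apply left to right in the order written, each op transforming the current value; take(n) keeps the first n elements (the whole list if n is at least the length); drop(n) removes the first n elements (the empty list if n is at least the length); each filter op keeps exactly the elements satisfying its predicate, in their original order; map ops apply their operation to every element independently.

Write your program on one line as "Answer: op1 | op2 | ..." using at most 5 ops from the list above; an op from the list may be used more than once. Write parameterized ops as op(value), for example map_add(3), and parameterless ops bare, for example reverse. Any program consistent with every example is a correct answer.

map_mul(-9) | reverse | map_neg | reverse | filter_lt(2)

Check, running the answer program on each example:
  [27, -43, 43, 28, 41, 33, 1] -> [-243, 387, -387, -252, -369, -297, -9] -> [-9, -297, -369, -252, -387, 387, -243] -> [9, 297, 369, 252, 387, -387, 243] -> [243, -387, 387, 252, 369, 297, 9] -> [-387]
  [2, 50, -32, 14, -25, 30, -20, -50] -> [-18, -450, 288, -126, 225, -270, 180, 450] -> [450, 180, -270, 225, -126, 288, -450, -18] -> [-450, -180, 270, -225, 126, -288, 450, 18] -> [18, 450, -288, 126, -225, 270, -180, -450] -> [-288, -225, -180, -450]
  [-8, -41, 0, -13, 35, 39, -1, -19, 21, -46] -> [72, 369, 0, 117, -315, -351, 9, 171, -189, 414] -> [414, -189, 171, 9, -351, -315, 117, 0, 369, 72] -> [-414, 189, -171, -9, 351, 315, -117, 0, -369, -72] -> [-72, -369, 0, -117, 315, 351, -9, -171, 189, -414] -> [-72, -369, 0, -117, -9, -171, -414]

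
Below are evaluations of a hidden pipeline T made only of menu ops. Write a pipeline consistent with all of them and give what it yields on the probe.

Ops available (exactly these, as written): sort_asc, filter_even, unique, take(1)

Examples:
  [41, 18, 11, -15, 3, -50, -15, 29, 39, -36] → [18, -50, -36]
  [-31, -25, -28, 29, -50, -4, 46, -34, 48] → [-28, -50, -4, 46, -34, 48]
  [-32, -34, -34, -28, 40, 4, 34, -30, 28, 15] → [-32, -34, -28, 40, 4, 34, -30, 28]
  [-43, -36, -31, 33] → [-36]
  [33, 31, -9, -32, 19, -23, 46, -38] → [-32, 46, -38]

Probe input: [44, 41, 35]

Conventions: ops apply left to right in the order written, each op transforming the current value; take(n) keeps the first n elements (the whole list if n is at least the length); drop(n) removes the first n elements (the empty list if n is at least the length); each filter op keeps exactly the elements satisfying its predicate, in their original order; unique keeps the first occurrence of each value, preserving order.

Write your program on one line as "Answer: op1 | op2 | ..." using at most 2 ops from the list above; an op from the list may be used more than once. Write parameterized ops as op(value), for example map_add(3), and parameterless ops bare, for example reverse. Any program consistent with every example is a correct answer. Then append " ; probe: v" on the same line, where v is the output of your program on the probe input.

filter_even | unique ; probe: [44]

Check, running the answer program on each example:
  [41, 18, 11, -15, 3, -50, -15, 29, 39, -36] -> [18, -50, -36] -> [18, -50, -36]
  [-31, -25, -28, 29, -50, -4, 46, -34, 48] -> [-28, -50, -4, 46, -34, 48] -> [-28, -50, -4, 46, -34, 48]
  [-32, -34, -34, -28, 40, 4, 34, -30, 28, 15] -> [-32, -34, -34, -28, 40, 4, 34, -30, 28] -> [-32, -34, -28, 40, 4, 34, -30, 28]
  [-43, -36, -31, 33] -> [-36] -> [-36]
  [33, 31, -9, -32, 19, -23, 46, -38] -> [-32, 46, -38] -> [-32, 46, -38]
  probe: [44, 41, 35] -> [44] -> [44]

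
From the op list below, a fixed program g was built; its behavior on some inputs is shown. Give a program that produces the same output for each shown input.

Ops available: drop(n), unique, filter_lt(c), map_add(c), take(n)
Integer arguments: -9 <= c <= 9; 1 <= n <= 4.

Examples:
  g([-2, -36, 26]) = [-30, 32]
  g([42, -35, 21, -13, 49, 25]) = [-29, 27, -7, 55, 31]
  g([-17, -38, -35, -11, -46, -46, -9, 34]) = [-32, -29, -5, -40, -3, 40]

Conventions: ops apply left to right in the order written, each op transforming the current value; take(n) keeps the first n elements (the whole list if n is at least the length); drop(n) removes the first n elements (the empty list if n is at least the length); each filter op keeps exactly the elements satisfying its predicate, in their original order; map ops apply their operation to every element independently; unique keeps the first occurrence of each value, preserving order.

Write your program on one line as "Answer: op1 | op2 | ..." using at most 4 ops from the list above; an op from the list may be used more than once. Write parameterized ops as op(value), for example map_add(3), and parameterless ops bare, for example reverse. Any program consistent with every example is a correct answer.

unique | map_add(6) | drop(1)

Check, running the answer program on each example:
  [-2, -36, 26] -> [-2, -36, 26] -> [4, -30, 32] -> [-30, 32]
  [42, -35, 21, -13, 49, 25] -> [42, -35, 21, -13, 49, 25] -> [48, -29, 27, -7, 55, 31] -> [-29, 27, -7, 55, 31]
  [-17, -38, -35, -11, -46, -46, -9, 34] -> [-17, -38, -35, -11, -46, -9, 34] -> [-11, -32, -29, -5, -40, -3, 40] -> [-32, -29, -5, -40, -3, 40]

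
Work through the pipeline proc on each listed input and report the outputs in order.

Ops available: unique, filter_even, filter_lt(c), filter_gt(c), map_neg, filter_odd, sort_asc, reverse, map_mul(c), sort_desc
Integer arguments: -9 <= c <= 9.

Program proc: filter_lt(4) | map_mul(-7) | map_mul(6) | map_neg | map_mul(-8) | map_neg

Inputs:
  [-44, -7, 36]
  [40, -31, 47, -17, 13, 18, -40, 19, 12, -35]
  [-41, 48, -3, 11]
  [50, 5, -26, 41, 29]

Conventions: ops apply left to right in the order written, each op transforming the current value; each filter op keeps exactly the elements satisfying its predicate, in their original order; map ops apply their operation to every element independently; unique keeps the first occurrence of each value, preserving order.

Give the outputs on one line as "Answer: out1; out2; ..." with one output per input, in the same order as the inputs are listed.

Execution, op by op:
  [-44, -7, 36] -> [-44, -7] -> [308, 49] -> [1848, 294] -> [-1848, -294] -> [14784, 2352] -> [-14784, -2352]
  [40, -31, 47, -17, 13, 18, -40, 19, 12, -35] -> [-31, -17, -40, -35] -> [217, 119, 280, 245] -> [1302, 714, 1680, 1470] -> [-1302, -714, -1680, -1470] -> [10416, 5712, 13440, 11760] -> [-10416, -5712, -13440, -11760]
  [-41, 48, -3, 11] -> [-41, -3] -> [287, 21] -> [1722, 126] -> [-1722, -126] -> [13776, 1008] -> [-13776, -1008]
  [50, 5, -26, 41, 29] -> [-26] -> [182] -> [1092] -> [-1092] -> [8736] -> [-8736]

[-14784, -2352]; [-10416, -5712, -13440, -11760]; [-13776, -1008]; [-8736]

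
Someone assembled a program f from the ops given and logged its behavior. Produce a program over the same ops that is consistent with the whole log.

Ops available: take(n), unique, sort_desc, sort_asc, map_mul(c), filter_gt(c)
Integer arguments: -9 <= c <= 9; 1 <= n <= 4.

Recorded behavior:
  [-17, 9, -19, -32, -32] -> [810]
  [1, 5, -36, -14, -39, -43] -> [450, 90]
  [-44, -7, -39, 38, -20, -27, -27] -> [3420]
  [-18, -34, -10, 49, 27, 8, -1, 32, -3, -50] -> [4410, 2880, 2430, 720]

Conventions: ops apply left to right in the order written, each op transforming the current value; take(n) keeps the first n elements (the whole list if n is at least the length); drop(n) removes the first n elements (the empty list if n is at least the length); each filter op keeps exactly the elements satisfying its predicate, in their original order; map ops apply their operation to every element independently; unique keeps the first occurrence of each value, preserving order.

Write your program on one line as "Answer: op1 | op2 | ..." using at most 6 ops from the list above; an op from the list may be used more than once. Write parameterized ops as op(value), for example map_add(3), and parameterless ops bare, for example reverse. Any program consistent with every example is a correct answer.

sort_asc | map_mul(6) | filter_gt(-5) | map_mul(5) | map_mul(3) | sort_desc

Check, running the answer program on each example:
  [-17, 9, -19, -32, -32] -> [-32, -32, -19, -17, 9] -> [-192, -192, -114, -102, 54] -> [54] -> [270] -> [810] -> [810]
  [1, 5, -36, -14, -39, -43] -> [-43, -39, -36, -14, 1, 5] -> [-258, -234, -216, -84, 6, 30] -> [6, 30] -> [30, 150] -> [90, 450] -> [450, 90]
  [-44, -7, -39, 38, -20, -27, -27] -> [-44, -39, -27, -27, -20, -7, 38] -> [-264, -234, -162, -162, -120, -42, 228] -> [228] -> [1140] -> [3420] -> [3420]
  [-18, -34, -10, 49, 27, 8, -1, 32, -3, -50] -> [-50, -34, -18, -10, -3, -1, 8, 27, 32, 49] -> [-300, -204, -108, -60, -18, -6, 48, 162, 192, 294] -> [48, 162, 192, 294] -> [240, 810, 960, 1470] -> [720, 2430, 2880, 4410] -> [4410, 2880, 2430, 720]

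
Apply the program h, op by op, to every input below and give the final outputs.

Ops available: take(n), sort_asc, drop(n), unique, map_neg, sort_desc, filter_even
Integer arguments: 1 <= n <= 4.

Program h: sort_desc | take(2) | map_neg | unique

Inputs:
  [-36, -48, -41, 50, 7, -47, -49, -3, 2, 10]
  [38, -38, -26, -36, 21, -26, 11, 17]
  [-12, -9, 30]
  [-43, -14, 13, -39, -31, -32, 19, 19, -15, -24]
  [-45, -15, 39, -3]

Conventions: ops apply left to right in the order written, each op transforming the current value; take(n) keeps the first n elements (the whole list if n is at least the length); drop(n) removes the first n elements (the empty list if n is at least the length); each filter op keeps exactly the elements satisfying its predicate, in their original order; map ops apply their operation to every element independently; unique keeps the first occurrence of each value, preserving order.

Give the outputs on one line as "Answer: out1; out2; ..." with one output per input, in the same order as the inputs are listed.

[-50, -10]; [-38, -21]; [-30, 9]; [-19]; [-39, 3]

Execution, op by op:
  [-36, -48, -41, 50, 7, -47, -49, -3, 2, 10] -> [50, 10, 7, 2, -3, -36, -41, -47, -48, -49] -> [50, 10] -> [-50, -10] -> [-50, -10]
  [38, -38, -26, -36, 21, -26, 11, 17] -> [38, 21, 17, 11, -26, -26, -36, -38] -> [38, 21] -> [-38, -21] -> [-38, -21]
  [-12, -9, 30] -> [30, -9, -12] -> [30, -9] -> [-30, 9] -> [-30, 9]
  [-43, -14, 13, -39, -31, -32, 19, 19, -15, -24] -> [19, 19, 13, -14, -15, -24, -31, -32, -39, -43] -> [19, 19] -> [-19, -19] -> [-19]
  [-45, -15, 39, -3] -> [39, -3, -15, -45] -> [39, -3] -> [-39, 3] -> [-39, 3]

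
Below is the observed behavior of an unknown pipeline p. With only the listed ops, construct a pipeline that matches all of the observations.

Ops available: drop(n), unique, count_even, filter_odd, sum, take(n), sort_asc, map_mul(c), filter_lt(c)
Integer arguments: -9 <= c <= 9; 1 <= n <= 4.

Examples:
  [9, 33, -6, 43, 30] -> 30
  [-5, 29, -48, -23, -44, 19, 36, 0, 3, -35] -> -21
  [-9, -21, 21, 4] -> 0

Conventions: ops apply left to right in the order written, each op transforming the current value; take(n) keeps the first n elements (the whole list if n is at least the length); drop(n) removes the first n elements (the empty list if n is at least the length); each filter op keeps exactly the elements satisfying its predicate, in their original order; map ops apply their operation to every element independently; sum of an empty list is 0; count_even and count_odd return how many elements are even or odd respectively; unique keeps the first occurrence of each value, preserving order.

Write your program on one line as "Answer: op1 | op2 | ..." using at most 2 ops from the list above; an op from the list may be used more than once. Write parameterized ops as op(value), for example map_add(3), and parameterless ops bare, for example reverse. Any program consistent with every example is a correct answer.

drop(4) | sum

Check, running the answer program on each example:
  [9, 33, -6, 43, 30] -> [30] -> 30
  [-5, 29, -48, -23, -44, 19, 36, 0, 3, -35] -> [-44, 19, 36, 0, 3, -35] -> -21
  [-9, -21, 21, 4] -> [] -> 0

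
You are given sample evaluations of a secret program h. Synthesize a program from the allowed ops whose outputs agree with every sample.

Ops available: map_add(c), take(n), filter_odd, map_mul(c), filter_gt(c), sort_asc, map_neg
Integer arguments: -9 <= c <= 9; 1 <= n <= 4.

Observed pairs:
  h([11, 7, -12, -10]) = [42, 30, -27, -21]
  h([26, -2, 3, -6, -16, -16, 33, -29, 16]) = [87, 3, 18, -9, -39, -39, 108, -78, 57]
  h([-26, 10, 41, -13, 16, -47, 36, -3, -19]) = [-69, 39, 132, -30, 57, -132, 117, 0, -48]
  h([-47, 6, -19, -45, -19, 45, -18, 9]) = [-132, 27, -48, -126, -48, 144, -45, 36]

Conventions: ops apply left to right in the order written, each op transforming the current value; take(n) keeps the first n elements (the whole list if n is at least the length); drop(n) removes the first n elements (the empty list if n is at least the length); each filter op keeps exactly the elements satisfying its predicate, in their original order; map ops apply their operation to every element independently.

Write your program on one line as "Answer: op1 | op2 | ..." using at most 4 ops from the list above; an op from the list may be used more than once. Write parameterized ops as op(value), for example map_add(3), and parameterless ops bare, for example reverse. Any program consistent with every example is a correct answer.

map_mul(-3) | map_add(-9) | map_neg

Check, running the answer program on each example:
  [11, 7, -12, -10] -> [-33, -21, 36, 30] -> [-42, -30, 27, 21] -> [42, 30, -27, -21]
  [26, -2, 3, -6, -16, -16, 33, -29, 16] -> [-78, 6, -9, 18, 48, 48, -99, 87, -48] -> [-87, -3, -18, 9, 39, 39, -108, 78, -57] -> [87, 3, 18, -9, -39, -39, 108, -78, 57]
  [-26, 10, 41, -13, 16, -47, 36, -3, -19] -> [78, -30, -123, 39, -48, 141, -108, 9, 57] -> [69, -39, -132, 30, -57, 132, -117, 0, 48] -> [-69, 39, 132, -30, 57, -132, 117, 0, -48]
  [-47, 6, -19, -45, -19, 45, -18, 9] -> [141, -18, 57, 135, 57, -135, 54, -27] -> [132, -27, 48, 126, 48, -144, 45, -36] -> [-132, 27, -48, -126, -48, 144, -45, 36]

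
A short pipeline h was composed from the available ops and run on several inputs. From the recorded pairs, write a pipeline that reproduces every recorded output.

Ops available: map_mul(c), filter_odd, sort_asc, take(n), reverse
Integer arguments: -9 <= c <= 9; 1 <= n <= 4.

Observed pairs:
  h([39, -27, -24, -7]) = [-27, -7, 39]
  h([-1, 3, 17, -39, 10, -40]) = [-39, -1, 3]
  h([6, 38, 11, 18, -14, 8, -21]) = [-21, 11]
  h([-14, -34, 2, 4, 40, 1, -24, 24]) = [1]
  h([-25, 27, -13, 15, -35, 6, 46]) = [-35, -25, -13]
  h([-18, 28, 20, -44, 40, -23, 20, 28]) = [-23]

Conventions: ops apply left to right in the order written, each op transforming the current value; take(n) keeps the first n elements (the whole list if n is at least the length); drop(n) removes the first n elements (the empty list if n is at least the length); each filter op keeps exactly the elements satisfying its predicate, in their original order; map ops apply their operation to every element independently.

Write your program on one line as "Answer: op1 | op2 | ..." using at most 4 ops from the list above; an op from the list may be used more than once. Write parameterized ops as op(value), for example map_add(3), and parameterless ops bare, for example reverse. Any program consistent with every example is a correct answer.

reverse | sort_asc | filter_odd | take(3)

Check, running the answer program on each example:
  [39, -27, -24, -7] -> [-7, -24, -27, 39] -> [-27, -24, -7, 39] -> [-27, -7, 39] -> [-27, -7, 39]
  [-1, 3, 17, -39, 10, -40] -> [-40, 10, -39, 17, 3, -1] -> [-40, -39, -1, 3, 10, 17] -> [-39, -1, 3, 17] -> [-39, -1, 3]
  [6, 38, 11, 18, -14, 8, -21] -> [-21, 8, -14, 18, 11, 38, 6] -> [-21, -14, 6, 8, 11, 18, 38] -> [-21, 11] -> [-21, 11]
  [-14, -34, 2, 4, 40, 1, -24, 24] -> [24, -24, 1, 40, 4, 2, -34, -14] -> [-34, -24, -14, 1, 2, 4, 24, 40] -> [1] -> [1]
  [-25, 27, -13, 15, -35, 6, 46] -> [46, 6, -35, 15, -13, 27, -25] -> [-35, -25, -13, 6, 15, 27, 46] -> [-35, -25, -13, 15, 27] -> [-35, -25, -13]
  [-18, 28, 20, -44, 40, -23, 20, 28] -> [28, 20, -23, 40, -44, 20, 28, -18] -> [-44, -23, -18, 20, 20, 28, 28, 40] -> [-23] -> [-23]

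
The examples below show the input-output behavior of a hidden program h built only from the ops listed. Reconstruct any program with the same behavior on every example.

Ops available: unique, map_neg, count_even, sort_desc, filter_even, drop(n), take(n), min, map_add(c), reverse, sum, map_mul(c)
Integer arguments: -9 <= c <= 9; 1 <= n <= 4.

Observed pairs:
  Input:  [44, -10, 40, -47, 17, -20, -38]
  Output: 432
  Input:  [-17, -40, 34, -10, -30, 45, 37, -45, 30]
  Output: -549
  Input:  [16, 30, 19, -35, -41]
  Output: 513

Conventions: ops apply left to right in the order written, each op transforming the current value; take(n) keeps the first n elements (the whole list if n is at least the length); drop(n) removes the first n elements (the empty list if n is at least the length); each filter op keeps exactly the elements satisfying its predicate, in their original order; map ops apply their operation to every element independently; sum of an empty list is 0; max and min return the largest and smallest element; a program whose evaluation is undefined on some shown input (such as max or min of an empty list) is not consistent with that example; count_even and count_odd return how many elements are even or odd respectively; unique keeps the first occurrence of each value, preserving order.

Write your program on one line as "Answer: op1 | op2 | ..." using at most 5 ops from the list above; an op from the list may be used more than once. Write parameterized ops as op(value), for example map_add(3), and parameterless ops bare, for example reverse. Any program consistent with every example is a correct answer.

drop(2) | map_mul(9) | map_neg | reverse | sum

Check, running the answer program on each example:
  [44, -10, 40, -47, 17, -20, -38] -> [40, -47, 17, -20, -38] -> [360, -423, 153, -180, -342] -> [-360, 423, -153, 180, 342] -> [342, 180, -153, 423, -360] -> 432
  [-17, -40, 34, -10, -30, 45, 37, -45, 30] -> [34, -10, -30, 45, 37, -45, 30] -> [306, -90, -270, 405, 333, -405, 270] -> [-306, 90, 270, -405, -333, 405, -270] -> [-270, 405, -333, -405, 270, 90, -306] -> -549
  [16, 30, 19, -35, -41] -> [19, -35, -41] -> [171, -315, -369] -> [-171, 315, 369] -> [369, 315, -171] -> 513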